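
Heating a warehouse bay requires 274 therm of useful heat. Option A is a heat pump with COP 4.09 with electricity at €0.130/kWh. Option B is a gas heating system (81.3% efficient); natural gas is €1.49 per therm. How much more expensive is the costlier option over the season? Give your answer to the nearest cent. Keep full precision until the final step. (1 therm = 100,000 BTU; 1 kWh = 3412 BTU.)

Heat load = 274 therm × 100,000 = 27,400,000 BTU
Gas: input = 27,400,000 / 0.813 = 33,702,337 BTU = 337 therm → 337 × €1.49 = €502.16
Heat pump: 27,400,000 BTU / 3412 = 8,030 kWh heat; / 4.09 = 1,963 kWh in → × €0.130 = €255.25
Difference = |€502.16 − €255.25| = €246.92

€246.92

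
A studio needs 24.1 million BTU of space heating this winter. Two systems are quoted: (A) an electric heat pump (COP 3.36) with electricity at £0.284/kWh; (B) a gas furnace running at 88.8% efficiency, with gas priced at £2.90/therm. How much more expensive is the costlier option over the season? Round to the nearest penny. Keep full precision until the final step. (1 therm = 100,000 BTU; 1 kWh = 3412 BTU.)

Heat load = 24.1 × 10⁶ BTU = 24,100,000 BTU
Gas: input = 24,100,000 / 0.888 = 27,139,640 BTU = 271.4 therm → 271.4 × £2.90 = £787.05
Heat pump: 24,100,000 BTU / 3412 = 7,063 kWh heat; / 3.36 = 2,102 kWh in → × £0.284 = £597.02
Difference = |£787.05 − £597.02| = £190.03

£190.03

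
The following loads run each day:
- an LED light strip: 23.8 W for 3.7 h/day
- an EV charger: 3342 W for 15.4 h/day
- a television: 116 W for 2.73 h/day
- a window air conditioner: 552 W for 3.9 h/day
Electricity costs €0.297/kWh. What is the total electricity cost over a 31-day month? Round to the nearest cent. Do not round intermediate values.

€497.40

LED light strip: 23.8 W × 3.7 h × 31 d = 2,730 Wh = 2.73 kWh
EV charger: 3342 W × 15.4 h × 31 d = 1,595,471 Wh = 1,595 kWh
television: 116 W × 2.73 h × 31 d = 9,817 Wh = 9.817 kWh
window air conditioner: 552 W × 3.9 h × 31 d = 66,737 Wh = 66.74 kWh
Total energy = 2.73 + 1,595 + 9.817 + 66.74 = 1,675 kWh
Cost = 1,675 kWh × €0.297 = €497.40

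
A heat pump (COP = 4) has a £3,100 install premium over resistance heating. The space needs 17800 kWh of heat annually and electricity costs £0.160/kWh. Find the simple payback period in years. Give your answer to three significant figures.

1.45 years

Resistance: 17800 kWh × £0.160 = £2,848.00/yr
Heat pump: 17800 / 4 = 4450 kWh in → × £0.160 = £712.00/yr
Annual savings = £2,136.00
Payback = £3,100 / £2,136.00 = 1.45 years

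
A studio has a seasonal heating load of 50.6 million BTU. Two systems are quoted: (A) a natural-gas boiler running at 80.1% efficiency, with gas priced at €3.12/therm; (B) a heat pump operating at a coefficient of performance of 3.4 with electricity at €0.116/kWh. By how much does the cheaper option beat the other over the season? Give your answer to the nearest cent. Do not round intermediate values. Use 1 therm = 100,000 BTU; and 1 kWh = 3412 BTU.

€1464.97

Heat load = 50.6 × 10⁶ BTU = 50,600,000 BTU
Gas: input = 50,600,000 / 0.801 = 63,171,036 BTU = 631.7 therm → 631.7 × €3.12 = €1,970.94
Heat pump: 50,600,000 BTU / 3412 = 14,830 kWh heat; / 3.4 = 4,362 kWh in → × €0.116 = €505.97
Difference = |€1,970.94 − €505.97| = €1,464.97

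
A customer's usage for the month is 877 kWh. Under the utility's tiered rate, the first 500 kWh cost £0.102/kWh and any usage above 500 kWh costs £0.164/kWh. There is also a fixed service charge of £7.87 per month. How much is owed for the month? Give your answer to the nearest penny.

£120.70

First 500 kWh × £0.102 = £51.00
Remaining 377 kWh × £0.164 = £61.83
Energy charge = £112.83; + service £7.87 = £120.70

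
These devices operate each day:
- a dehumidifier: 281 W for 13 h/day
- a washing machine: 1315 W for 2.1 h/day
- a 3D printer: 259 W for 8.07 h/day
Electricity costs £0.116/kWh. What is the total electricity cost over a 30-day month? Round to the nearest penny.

dehumidifier: 281 W × 13 h × 30 d = 109,590 Wh = 109.6 kWh
washing machine: 1315 W × 2.1 h × 30 d = 82,845 Wh = 82.84 kWh
3D printer: 259 W × 8.07 h × 30 d = 62,704 Wh = 62.7 kWh
Total energy = 109.6 + 82.84 + 62.7 = 255.1 kWh
Cost = 255.1 kWh × £0.116 = £29.60

£29.60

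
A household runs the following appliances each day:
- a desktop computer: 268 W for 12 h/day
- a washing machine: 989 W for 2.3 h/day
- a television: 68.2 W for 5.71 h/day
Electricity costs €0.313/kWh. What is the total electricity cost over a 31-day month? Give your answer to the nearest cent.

€57.05

desktop computer: 268 W × 12 h × 31 d = 99,696 Wh = 99.7 kWh
washing machine: 989 W × 2.3 h × 31 d = 70,516 Wh = 70.52 kWh
television: 68.2 W × 5.71 h × 31 d = 12,072 Wh = 12.07 kWh
Total energy = 99.7 + 70.52 + 12.07 = 182.3 kWh
Cost = 182.3 kWh × €0.313 = €57.05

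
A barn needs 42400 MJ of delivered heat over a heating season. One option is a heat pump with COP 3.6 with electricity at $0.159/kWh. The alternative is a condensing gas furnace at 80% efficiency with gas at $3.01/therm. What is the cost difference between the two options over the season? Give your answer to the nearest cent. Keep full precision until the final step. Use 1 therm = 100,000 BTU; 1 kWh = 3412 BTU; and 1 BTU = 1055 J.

Heat load = 42400 MJ = 42,400,000,000 J / 1055 = 40,189,573 BTU
Gas: input = 40,189,573 / 0.80 = 50,236,967 BTU = 502.4 therm → 502.4 × $3.01 = $1,512.13
Heat pump: 40,189,573 BTU / 3412 = 11,780 kWh heat; / 3.6 = 3,272 kWh in → × $0.159 = $520.23
Difference = |$1,512.13 − $520.23| = $991.90

$991.90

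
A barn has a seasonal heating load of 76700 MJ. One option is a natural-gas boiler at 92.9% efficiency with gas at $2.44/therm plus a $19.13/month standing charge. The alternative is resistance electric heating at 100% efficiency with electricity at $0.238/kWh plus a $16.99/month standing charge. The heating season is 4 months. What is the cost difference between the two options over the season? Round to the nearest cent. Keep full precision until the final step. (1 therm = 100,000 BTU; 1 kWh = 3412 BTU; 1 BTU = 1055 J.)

$3153.15

Heat load = 76700 MJ = 76,700,000,000 J / 1055 = 72,701,422 BTU
Gas: input = 72,701,422 / 0.929 = 78,257,720 BTU = 782.6 therm → 782.6 × $2.44 = $1,909.49; + 4 × $19.13 standing = $1,986.01
Electric: 72,701,422 BTU / 3412 = 21,310 kWh → × $0.238 = $5,071.20; + 4 × $16.99 standing = $5,139.16
Difference = |$1,986.01 − $5,139.16| = $3,153.15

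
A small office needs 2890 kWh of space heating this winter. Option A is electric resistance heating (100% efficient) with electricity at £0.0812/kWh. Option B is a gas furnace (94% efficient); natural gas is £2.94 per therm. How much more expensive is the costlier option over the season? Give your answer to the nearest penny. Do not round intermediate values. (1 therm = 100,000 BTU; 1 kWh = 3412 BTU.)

Heat load = 2890 kWh × 3412 = 9,860,680 BTU
Gas: input = 9,860,680 / 0.94 = 10,490,085 BTU = 104.9 therm → 104.9 × £2.94 = £308.41
Electric: 9,860,680 BTU / 3412 = 2,890 kWh → × £0.0812 = £234.67
Difference = |£308.41 − £234.67| = £73.74

£73.74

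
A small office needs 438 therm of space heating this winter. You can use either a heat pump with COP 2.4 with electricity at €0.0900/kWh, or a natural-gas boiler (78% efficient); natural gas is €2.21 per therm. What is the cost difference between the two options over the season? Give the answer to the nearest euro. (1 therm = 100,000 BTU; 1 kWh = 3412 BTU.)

Heat load = 438 therm × 100,000 = 43,800,000 BTU
Gas: input = 43,800,000 / 0.78 = 56,153,846 BTU = 561.5 therm → 561.5 × €2.21 = €1,241.00
Heat pump: 43,800,000 BTU / 3412 = 12,840 kWh heat; / 2.4 = 5,349 kWh in → × €0.0900 = €481.39
Difference = |€1,241.00 − €481.39| = €759.61 ≈ €760

€760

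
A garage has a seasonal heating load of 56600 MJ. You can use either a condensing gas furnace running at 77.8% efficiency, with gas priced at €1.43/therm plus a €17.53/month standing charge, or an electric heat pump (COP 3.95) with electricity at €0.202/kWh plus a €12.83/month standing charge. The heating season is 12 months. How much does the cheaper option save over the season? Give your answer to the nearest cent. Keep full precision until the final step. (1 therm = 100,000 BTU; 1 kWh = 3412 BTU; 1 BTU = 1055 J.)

€238.40

Heat load = 56600 MJ = 56,600,000,000 J / 1055 = 53,649,289 BTU
Gas: input = 53,649,289 / 0.778 = 68,957,955 BTU = 689.6 therm → 689.6 × €1.43 = €986.10; + 12 × €17.53 standing = €1,196.46
Heat pump: 53,649,289 BTU / 3412 = 15,720 kWh heat; / 3.95 = 3,981 kWh in → × €0.202 = €804.10; + 12 × €12.83 standing = €958.06
Difference = |€1,196.46 − €958.06| = €238.40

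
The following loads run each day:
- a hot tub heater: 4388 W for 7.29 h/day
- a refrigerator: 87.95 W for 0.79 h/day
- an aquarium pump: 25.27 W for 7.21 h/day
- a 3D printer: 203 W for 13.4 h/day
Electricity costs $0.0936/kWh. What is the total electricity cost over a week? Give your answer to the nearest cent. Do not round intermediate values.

$22.91

hot tub heater: 4388 W × 7.29 h × 7 d = 223,920 Wh = 223.9 kWh
refrigerator: 87.95 W × 0.79 h × 7 d = 486 Wh = 0.4864 kWh
aquarium pump: 25.27 W × 7.21 h × 7 d = 1,275 Wh = 1.275 kWh
3D printer: 203 W × 13.4 h × 7 d = 19,041 Wh = 19.04 kWh
Total energy = 223.9 + 0.4864 + 1.275 + 19.04 = 244.7 kWh
Cost = 244.7 kWh × $0.0936 = $22.91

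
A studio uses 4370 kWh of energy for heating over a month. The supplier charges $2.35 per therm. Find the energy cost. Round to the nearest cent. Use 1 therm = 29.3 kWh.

4370 kWh × (0.03413 therm/kWh) = 149.1 therm
Cost = 149.1 therm × $2.35/therm = $350.49

$350.49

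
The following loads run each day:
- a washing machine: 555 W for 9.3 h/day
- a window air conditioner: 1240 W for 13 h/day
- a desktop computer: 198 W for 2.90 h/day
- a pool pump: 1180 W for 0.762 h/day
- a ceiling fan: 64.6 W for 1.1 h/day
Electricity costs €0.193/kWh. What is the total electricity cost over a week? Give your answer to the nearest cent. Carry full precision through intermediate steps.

washing machine: 555 W × 9.3 h × 7 d = 36,130 Wh = 36.13 kWh
window air conditioner: 1240 W × 13 h × 7 d = 112,840 Wh = 112.8 kWh
desktop computer: 198 W × 2.90 h × 7 d = 4,019 Wh = 4.019 kWh
pool pump: 1180 W × 0.762 h × 7 d = 6,294 Wh = 6.294 kWh
ceiling fan: 64.6 W × 1.1 h × 7 d = 497 Wh = 0.4974 kWh
Total energy = 36.13 + 112.8 + 4.019 + 6.294 + 0.4974 = 159.8 kWh
Cost = 159.8 kWh × €0.193 = €30.84

€30.84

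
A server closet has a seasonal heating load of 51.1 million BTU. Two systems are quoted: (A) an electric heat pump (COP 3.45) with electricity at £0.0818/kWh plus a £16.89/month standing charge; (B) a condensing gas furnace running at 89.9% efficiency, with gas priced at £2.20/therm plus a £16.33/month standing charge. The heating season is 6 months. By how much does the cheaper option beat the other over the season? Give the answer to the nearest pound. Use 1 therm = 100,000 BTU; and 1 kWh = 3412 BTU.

£892

Heat load = 51.1 × 10⁶ BTU = 51,100,000 BTU
Gas: input = 51,100,000 / 0.899 = 56,840,934 BTU = 568.4 therm → 568.4 × £2.20 = £1,250.50; + 6 × £16.33 standing = £1,348.48
Heat pump: 51,100,000 BTU / 3412 = 14,980 kWh heat; / 3.45 = 4,341 kWh in → × £0.0818 = £355.10; + 6 × £16.89 standing = £456.44
Difference = |£1,348.48 − £456.44| = £892.04 ≈ £892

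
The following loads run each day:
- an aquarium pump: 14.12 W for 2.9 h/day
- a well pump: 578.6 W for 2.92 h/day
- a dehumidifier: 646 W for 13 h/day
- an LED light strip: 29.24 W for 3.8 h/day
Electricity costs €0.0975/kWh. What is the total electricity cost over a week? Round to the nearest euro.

€7

aquarium pump: 14.12 W × 2.9 h × 7 d = 287 Wh = 0.2866 kWh
well pump: 578.6 W × 2.92 h × 7 d = 11,827 Wh = 11.83 kWh
dehumidifier: 646 W × 13 h × 7 d = 58,786 Wh = 58.79 kWh
LED light strip: 29.24 W × 3.8 h × 7 d = 778 Wh = 0.7778 kWh
Total energy = 0.2866 + 11.83 + 58.79 + 0.7778 = 71.68 kWh
Cost = 71.68 kWh × €0.0975 = €6.99 ≈ €7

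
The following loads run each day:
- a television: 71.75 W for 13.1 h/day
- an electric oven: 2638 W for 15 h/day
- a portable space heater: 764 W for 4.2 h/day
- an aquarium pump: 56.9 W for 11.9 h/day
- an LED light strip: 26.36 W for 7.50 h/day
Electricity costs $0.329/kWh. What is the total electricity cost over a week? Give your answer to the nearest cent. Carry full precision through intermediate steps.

$102.70

television: 71.75 W × 13.1 h × 7 d = 6,579 Wh = 6.579 kWh
electric oven: 2638 W × 15 h × 7 d = 276,990 Wh = 277 kWh
portable space heater: 764 W × 4.2 h × 7 d = 22,462 Wh = 22.46 kWh
aquarium pump: 56.9 W × 11.9 h × 7 d = 4,740 Wh = 4.74 kWh
LED light strip: 26.36 W × 7.50 h × 7 d = 1,384 Wh = 1.384 kWh
Total energy = 6.579 + 277 + 22.46 + 4.74 + 1.384 = 312.2 kWh
Cost = 312.2 kWh × $0.329 = $102.70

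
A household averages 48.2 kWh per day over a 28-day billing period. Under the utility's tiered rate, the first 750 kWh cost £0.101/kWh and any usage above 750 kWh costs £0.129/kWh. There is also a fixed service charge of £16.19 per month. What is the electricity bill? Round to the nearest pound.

Usage = 48.2 kWh/day × 28 days = 1349.6 kWh
First 750 kWh × £0.101 = £75.75
Remaining 599.6 kWh × £0.129 = £77.35
Energy charge = £153.10; + service £16.19 = £169.29 ≈ £169

£169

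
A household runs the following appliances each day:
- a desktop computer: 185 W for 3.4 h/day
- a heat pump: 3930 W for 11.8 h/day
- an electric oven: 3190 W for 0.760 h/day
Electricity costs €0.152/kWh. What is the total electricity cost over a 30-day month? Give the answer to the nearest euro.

€225

desktop computer: 185 W × 3.4 h × 30 d = 18,870 Wh = 18.87 kWh
heat pump: 3930 W × 11.8 h × 30 d = 1,391,220 Wh = 1,391 kWh
electric oven: 3190 W × 0.760 h × 30 d = 72,732 Wh = 72.73 kWh
Total energy = 18.87 + 1,391 + 72.73 = 1,483 kWh
Cost = 1,483 kWh × €0.152 = €225.39 ≈ €225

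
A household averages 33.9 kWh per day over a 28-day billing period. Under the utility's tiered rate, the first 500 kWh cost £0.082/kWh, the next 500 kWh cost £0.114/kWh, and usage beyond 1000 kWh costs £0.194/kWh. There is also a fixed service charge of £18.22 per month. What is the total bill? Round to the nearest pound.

Usage = 33.9 kWh/day × 28 days = 949.2 kWh
First 500 kWh × £0.082 = £41.00
Next 449.2 kWh × £0.114 = £51.21
Remaining tier: 0 kWh (not reached)
Energy charge = £92.21; + service £18.22 = £110.43 ≈ £110

£110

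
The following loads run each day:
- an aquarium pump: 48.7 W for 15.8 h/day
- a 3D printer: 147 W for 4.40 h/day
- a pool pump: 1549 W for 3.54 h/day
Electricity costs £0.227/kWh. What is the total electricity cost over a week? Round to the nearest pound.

aquarium pump: 48.7 W × 15.8 h × 7 d = 5,386 Wh = 5.386 kWh
3D printer: 147 W × 4.40 h × 7 d = 4,528 Wh = 4.528 kWh
pool pump: 1549 W × 3.54 h × 7 d = 38,384 Wh = 38.38 kWh
Total energy = 5.386 + 4.528 + 38.38 = 48.3 kWh
Cost = 48.3 kWh × £0.227 = £10.96 ≈ £11

£11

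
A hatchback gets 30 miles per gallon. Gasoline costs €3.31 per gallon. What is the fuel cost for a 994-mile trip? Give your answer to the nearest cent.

€109.67

Fuel = 994 mi / 30 mpg = 33.13 gal
Cost = 33.13 gal × €3.31/gal = €109.67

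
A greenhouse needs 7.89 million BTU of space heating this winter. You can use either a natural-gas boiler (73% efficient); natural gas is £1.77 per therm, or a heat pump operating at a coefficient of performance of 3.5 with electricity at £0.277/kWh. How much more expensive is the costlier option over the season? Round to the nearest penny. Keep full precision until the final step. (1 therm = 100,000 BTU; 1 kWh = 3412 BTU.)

£8.29

Heat load = 7.89 × 10⁶ BTU = 7,890,000 BTU
Gas: input = 7,890,000 / 0.73 = 10,808,219 BTU = 108.1 therm → 108.1 × £1.77 = £191.31
Heat pump: 7,890,000 BTU / 3412 = 2,312 kWh heat; / 3.5 = 660.7 kWh in → × £0.277 = £183.01
Difference = |£191.31 − £183.01| = £8.29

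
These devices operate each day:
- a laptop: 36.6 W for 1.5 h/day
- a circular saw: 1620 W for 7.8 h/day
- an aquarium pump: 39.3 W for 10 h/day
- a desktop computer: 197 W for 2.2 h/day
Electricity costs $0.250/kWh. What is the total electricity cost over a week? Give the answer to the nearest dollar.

laptop: 36.6 W × 1.5 h × 7 d = 384 Wh = 0.3843 kWh
circular saw: 1620 W × 7.8 h × 7 d = 88,452 Wh = 88.45 kWh
aquarium pump: 39.3 W × 10 h × 7 d = 2,751 Wh = 2.751 kWh
desktop computer: 197 W × 2.2 h × 7 d = 3,034 Wh = 3.034 kWh
Total energy = 0.3843 + 88.45 + 2.751 + 3.034 = 94.62 kWh
Cost = 94.62 kWh × $0.250 = $23.66 ≈ $24

$24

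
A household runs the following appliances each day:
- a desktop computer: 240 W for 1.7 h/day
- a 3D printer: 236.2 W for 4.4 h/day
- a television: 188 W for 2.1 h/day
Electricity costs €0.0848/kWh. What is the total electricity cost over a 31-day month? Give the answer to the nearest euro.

desktop computer: 240 W × 1.7 h × 31 d = 12,648 Wh = 12.65 kWh
3D printer: 236.2 W × 4.4 h × 31 d = 32,218 Wh = 32.22 kWh
television: 188 W × 2.1 h × 31 d = 12,239 Wh = 12.24 kWh
Total energy = 12.65 + 32.22 + 12.24 = 57.1 kWh
Cost = 57.1 kWh × €0.0848 = €4.84 ≈ €5

€5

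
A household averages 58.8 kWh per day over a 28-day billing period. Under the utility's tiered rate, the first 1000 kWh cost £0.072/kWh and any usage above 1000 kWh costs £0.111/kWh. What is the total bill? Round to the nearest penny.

£143.75

Usage = 58.8 kWh/day × 28 days = 1646.4 kWh
First 1000 kWh × £0.072 = £72.00
Remaining 646.4 kWh × £0.111 = £71.75
Total = £143.75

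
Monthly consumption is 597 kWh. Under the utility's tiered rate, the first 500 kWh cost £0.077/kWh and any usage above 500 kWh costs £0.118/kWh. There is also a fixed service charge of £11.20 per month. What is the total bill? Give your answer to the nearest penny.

First 500 kWh × £0.077 = £38.50
Remaining 97 kWh × £0.118 = £11.45
Energy charge = £49.95; + service £11.20 = £61.15

£61.15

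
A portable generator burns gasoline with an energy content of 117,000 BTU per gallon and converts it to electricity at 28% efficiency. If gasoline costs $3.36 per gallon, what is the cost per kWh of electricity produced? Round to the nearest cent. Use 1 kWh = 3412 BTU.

Electrical output per gallon = 117,000 BTU × 0.28 / 3412 BTU/kWh = 9.601 kWh
Cost per kWh = $3.36 / 9.601 kWh = $0.350

$0.35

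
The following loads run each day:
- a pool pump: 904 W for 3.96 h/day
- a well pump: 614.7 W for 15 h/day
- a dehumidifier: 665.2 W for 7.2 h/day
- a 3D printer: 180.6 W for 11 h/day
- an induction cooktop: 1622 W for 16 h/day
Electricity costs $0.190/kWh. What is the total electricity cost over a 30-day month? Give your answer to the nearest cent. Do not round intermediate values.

pool pump: 904 W × 3.96 h × 30 d = 107,395 Wh = 107.4 kWh
well pump: 614.7 W × 15 h × 30 d = 276,615 Wh = 276.6 kWh
dehumidifier: 665.2 W × 7.2 h × 30 d = 143,683 Wh = 143.7 kWh
3D printer: 180.6 W × 11 h × 30 d = 59,598 Wh = 59.6 kWh
induction cooktop: 1622 W × 16 h × 30 d = 778,560 Wh = 778.6 kWh
Total energy = 107.4 + 276.6 + 143.7 + 59.6 + 778.6 = 1,366 kWh
Cost = 1,366 kWh × $0.190 = $259.51

$259.51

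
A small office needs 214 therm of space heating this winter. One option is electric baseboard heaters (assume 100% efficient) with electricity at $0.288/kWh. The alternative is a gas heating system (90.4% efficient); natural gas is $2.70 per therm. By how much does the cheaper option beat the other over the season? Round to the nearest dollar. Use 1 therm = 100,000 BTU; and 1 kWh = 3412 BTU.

Heat load = 214 therm × 100,000 = 21,400,000 BTU
Gas: input = 21,400,000 / 0.904 = 23,672,566 BTU = 236.7 therm → 236.7 × $2.70 = $639.16
Electric: 21,400,000 BTU / 3412 = 6,272 kWh → × $0.288 = $1,806.33
Difference = |$639.16 − $1,806.33| = $1,167.17 ≈ $1167

$1167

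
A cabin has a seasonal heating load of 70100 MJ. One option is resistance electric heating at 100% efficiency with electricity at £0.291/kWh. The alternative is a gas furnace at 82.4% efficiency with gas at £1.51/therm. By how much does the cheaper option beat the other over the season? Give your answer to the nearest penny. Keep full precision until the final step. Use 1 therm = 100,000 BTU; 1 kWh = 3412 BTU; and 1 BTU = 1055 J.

£4449.32

Heat load = 70100 MJ = 70,100,000,000 J / 1055 = 66,445,498 BTU
Gas: input = 66,445,498 / 0.824 = 80,637,740 BTU = 806.4 therm → 806.4 × £1.51 = £1,217.63
Electric: 66,445,498 BTU / 3412 = 19,470 kWh → × £0.291 = £5,666.95
Difference = |£1,217.63 − £5,666.95| = £4,449.32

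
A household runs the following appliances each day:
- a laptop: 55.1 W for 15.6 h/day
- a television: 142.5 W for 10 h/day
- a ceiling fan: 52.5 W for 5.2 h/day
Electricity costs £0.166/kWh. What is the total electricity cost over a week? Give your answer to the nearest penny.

£2.97

laptop: 55.1 W × 15.6 h × 7 d = 6,017 Wh = 6.017 kWh
television: 142.5 W × 10 h × 7 d = 9,975 Wh = 9.975 kWh
ceiling fan: 52.5 W × 5.2 h × 7 d = 1,911 Wh = 1.911 kWh
Total energy = 6.017 + 9.975 + 1.911 = 17.9 kWh
Cost = 17.9 kWh × £0.166 = £2.97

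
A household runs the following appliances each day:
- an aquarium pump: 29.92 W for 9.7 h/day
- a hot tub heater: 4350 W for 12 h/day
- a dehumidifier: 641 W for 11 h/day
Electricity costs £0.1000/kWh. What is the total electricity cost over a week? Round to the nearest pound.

£42

aquarium pump: 29.92 W × 9.7 h × 7 d = 2,032 Wh = 2.032 kWh
hot tub heater: 4350 W × 12 h × 7 d = 365,400 Wh = 365.4 kWh
dehumidifier: 641 W × 11 h × 7 d = 49,357 Wh = 49.36 kWh
Total energy = 2.032 + 365.4 + 49.36 = 416.8 kWh
Cost = 416.8 kWh × £0.1000 = £41.68 ≈ £42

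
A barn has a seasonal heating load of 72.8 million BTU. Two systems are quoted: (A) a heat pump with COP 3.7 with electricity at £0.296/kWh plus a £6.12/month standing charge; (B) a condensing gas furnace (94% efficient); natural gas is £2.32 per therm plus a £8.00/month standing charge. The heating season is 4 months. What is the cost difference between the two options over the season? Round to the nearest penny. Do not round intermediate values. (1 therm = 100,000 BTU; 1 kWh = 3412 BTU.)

Heat load = 72.8 × 10⁶ BTU = 72,800,000 BTU
Gas: input = 72,800,000 / 0.94 = 77,446,809 BTU = 774.5 therm → 774.5 × £2.32 = £1,796.77; + 4 × £8.00 standing = £1,828.77
Heat pump: 72,800,000 BTU / 3412 = 21,340 kWh heat; / 3.7 = 5,767 kWh in → × £0.296 = £1,706.92; + 4 × £6.12 standing = £1,731.40
Difference = |£1,828.77 − £1,731.40| = £97.37

£97.37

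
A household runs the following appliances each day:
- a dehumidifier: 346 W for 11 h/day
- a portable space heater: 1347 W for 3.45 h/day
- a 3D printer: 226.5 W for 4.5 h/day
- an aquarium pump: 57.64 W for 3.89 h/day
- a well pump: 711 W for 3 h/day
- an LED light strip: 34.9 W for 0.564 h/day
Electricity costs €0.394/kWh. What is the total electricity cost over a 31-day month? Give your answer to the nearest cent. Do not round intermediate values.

€144.73

dehumidifier: 346 W × 11 h × 31 d = 117,986 Wh = 118 kWh
portable space heater: 1347 W × 3.45 h × 31 d = 144,062 Wh = 144.1 kWh
3D printer: 226.5 W × 4.5 h × 31 d = 31,597 Wh = 31.6 kWh
aquarium pump: 57.64 W × 3.89 h × 31 d = 6,951 Wh = 6.951 kWh
well pump: 711 W × 3 h × 31 d = 66,123 Wh = 66.12 kWh
LED light strip: 34.9 W × 0.564 h × 31 d = 610 Wh = 0.6102 kWh
Total energy = 118 + 144.1 + 31.6 + 6.951 + 66.12 + 0.6102 = 367.3 kWh
Cost = 367.3 kWh × €0.394 = €144.73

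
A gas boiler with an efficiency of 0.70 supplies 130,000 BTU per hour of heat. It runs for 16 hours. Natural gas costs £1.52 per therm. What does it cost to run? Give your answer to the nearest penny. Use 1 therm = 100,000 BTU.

£45.17

Heat delivered = 130,000 BTU/h × 16 h = 2,080,000 BTU
Gas input = 2,080,000 / 0.70 = 2,971,429 BTU
= 2,971,429 / 100,000 = 29.71 therm
Cost = 29.71 × £1.52/therm = £45.17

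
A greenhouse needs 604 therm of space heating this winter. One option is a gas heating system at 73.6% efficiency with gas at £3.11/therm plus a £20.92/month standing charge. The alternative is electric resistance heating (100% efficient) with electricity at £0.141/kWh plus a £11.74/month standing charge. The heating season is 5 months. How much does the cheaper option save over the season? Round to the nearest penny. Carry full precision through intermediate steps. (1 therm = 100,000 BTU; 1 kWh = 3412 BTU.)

Heat load = 604 therm × 100,000 = 60,400,000 BTU
Gas: input = 60,400,000 / 0.736 = 82,065,217 BTU = 820.7 therm → 820.7 × £3.11 = £2,552.23; + 5 × £20.92 standing = £2,656.83
Electric: 60,400,000 BTU / 3412 = 17,700 kWh → × £0.141 = £2,496.01; + 5 × £11.74 standing = £2,554.71
Difference = |£2,656.83 − £2,554.71| = £102.11

£102.11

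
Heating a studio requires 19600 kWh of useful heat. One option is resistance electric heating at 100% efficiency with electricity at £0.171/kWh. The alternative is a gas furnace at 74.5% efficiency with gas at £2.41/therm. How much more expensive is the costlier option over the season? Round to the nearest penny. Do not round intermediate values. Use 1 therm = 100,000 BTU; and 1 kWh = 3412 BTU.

Heat load = 19600 kWh × 3412 = 66,875,200 BTU
Gas: input = 66,875,200 / 0.745 = 89,765,369 BTU = 897.7 therm → 897.7 × £2.41 = £2,163.35
Electric: 66,875,200 BTU / 3412 = 19,600 kWh → × £0.171 = £3,351.60
Difference = |£2,163.35 − £3,351.60| = £1,188.25

£1188.25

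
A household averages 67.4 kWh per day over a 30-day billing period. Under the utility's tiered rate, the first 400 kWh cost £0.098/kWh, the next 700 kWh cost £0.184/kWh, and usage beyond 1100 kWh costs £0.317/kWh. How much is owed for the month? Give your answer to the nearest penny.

Usage = 67.4 kWh/day × 30 days = 2022 kWh
First 400 kWh × £0.098 = £39.20
Next 700 kWh × £0.184 = £128.80
Remaining 922 kWh × £0.317 = £292.27
Total = £460.27

£460.27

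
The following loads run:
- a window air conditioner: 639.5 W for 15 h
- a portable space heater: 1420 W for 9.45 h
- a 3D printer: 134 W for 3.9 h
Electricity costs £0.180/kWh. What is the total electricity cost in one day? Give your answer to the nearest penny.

£4.24

window air conditioner: 639.5 W × 15 h = 9,592 Wh = 9.592 kWh
portable space heater: 1420 W × 9.45 h = 13,419 Wh = 13.42 kWh
3D printer: 134 W × 3.9 h = 523 Wh = 0.5226 kWh
Total energy = 9.592 + 13.42 + 0.5226 = 23.53 kWh
Cost = 23.53 kWh × £0.180 = £4.24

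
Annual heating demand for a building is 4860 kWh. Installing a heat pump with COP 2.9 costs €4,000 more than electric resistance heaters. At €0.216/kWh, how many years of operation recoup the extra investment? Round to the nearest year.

Resistance: 4860 kWh × €0.216 = €1,049.76/yr
Heat pump: 4860 / 2.9 = 1676 kWh in → × €0.216 = €361.99/yr
Annual savings = €687.77
Payback = €4,000 / €687.77 = 5.82 years

6 years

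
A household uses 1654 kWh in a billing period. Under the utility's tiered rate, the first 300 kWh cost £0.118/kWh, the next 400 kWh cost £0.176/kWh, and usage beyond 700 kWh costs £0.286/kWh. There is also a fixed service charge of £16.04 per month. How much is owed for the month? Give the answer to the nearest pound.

£395

First 300 kWh × £0.118 = £35.40
Next 400 kWh × £0.176 = £70.40
Remaining 954 kWh × £0.286 = £272.84
Energy charge = £378.64; + service £16.04 = £394.68 ≈ £395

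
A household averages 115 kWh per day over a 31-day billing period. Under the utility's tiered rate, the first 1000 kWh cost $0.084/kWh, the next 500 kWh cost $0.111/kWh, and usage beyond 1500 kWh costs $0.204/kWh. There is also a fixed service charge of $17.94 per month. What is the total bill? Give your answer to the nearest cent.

$578.70

Usage = 115 kWh/day × 31 days = 3565 kWh
First 1000 kWh × $0.084 = $84.00
Next 500 kWh × $0.111 = $55.50
Remaining 2065 kWh × $0.204 = $421.26
Energy charge = $560.76; + service $17.94 = $578.70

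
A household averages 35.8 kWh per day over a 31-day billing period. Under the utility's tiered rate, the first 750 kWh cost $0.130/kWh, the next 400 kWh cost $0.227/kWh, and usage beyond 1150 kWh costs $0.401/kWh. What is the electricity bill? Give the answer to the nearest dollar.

Usage = 35.8 kWh/day × 31 days = 1109.8 kWh
First 750 kWh × $0.130 = $97.50
Next 359.8 kWh × $0.227 = $81.67
Remaining tier: 0 kWh (not reached)
Total = $179.17 ≈ $179

$179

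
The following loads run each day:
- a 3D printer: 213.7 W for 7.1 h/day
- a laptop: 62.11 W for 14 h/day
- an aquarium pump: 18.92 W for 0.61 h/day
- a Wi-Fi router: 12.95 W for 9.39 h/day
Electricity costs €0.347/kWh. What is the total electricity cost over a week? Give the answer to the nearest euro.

3D printer: 213.7 W × 7.1 h × 7 d = 10,621 Wh = 10.62 kWh
laptop: 62.11 W × 14 h × 7 d = 6,087 Wh = 6.087 kWh
aquarium pump: 18.92 W × 0.61 h × 7 d = 81 Wh = 0.08079 kWh
Wi-Fi router: 12.95 W × 9.39 h × 7 d = 851 Wh = 0.8512 kWh
Total energy = 10.62 + 6.087 + 0.08079 + 0.8512 = 17.64 kWh
Cost = 17.64 kWh × €0.347 = €6.12 ≈ €6

€6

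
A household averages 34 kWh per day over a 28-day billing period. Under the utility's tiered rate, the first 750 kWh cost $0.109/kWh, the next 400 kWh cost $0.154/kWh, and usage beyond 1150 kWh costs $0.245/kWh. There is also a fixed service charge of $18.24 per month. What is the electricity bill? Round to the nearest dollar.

Usage = 34 kWh/day × 28 days = 952 kWh
First 750 kWh × $0.109 = $81.75
Next 202 kWh × $0.154 = $31.11
Remaining tier: 0 kWh (not reached)
Energy charge = $112.86; + service $18.24 = $131.10 ≈ $131

$131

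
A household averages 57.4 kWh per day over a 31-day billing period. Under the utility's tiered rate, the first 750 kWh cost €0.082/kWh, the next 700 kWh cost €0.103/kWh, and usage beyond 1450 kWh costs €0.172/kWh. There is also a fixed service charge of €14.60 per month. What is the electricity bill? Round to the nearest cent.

Usage = 57.4 kWh/day × 31 days = 1779.4 kWh
First 750 kWh × €0.082 = €61.50
Next 700 kWh × €0.103 = €72.10
Remaining 329.4 kWh × €0.172 = €56.66
Energy charge = €190.26; + service €14.60 = €204.86

€204.86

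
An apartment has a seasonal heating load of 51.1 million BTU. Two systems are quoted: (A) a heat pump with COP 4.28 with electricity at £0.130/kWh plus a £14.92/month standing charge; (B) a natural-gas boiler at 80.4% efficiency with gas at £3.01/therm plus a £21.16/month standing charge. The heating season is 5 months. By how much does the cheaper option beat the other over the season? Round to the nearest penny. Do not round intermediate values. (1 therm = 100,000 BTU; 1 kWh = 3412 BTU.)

£1489.38

Heat load = 51.1 × 10⁶ BTU = 51,100,000 BTU
Gas: input = 51,100,000 / 0.804 = 63,557,214 BTU = 635.6 therm → 635.6 × £3.01 = £1,913.07; + 5 × £21.16 standing = £2,018.87
Heat pump: 51,100,000 BTU / 3412 = 14,980 kWh heat; / 4.28 = 3,499 kWh in → × £0.130 = £454.90; + 5 × £14.92 standing = £529.50
Difference = |£2,018.87 − £529.50| = £1,489.38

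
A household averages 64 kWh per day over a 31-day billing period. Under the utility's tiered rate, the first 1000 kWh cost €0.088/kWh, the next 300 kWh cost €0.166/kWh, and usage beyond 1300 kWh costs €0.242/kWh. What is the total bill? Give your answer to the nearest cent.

€303.33

Usage = 64 kWh/day × 31 days = 1984 kWh
First 1000 kWh × €0.088 = €88.00
Next 300 kWh × €0.166 = €49.80
Remaining 684 kWh × €0.242 = €165.53
Total = €303.33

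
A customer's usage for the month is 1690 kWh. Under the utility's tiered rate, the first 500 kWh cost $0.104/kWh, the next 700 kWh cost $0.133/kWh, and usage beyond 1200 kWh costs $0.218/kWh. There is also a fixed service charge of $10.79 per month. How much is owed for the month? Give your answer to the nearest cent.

First 500 kWh × $0.104 = $52.00
Next 700 kWh × $0.133 = $93.10
Remaining 490 kWh × $0.218 = $106.82
Energy charge = $251.92; + service $10.79 = $262.71

$262.71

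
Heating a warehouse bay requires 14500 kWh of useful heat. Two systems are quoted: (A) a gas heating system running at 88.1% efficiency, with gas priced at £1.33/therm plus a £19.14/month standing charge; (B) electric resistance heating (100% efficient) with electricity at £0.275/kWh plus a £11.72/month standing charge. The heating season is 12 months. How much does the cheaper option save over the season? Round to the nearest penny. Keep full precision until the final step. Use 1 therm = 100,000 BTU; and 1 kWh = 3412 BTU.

£3151.58

Heat load = 14500 kWh × 3412 = 49,474,000 BTU
Gas: input = 49,474,000 / 0.881 = 56,156,640 BTU = 561.6 therm → 561.6 × £1.33 = £746.88; + 12 × £19.14 standing = £976.56
Electric: 49,474,000 BTU / 3412 = 14,500 kWh → × £0.275 = £3,987.50; + 12 × £11.72 standing = £4,128.14
Difference = |£976.56 − £4,128.14| = £3,151.58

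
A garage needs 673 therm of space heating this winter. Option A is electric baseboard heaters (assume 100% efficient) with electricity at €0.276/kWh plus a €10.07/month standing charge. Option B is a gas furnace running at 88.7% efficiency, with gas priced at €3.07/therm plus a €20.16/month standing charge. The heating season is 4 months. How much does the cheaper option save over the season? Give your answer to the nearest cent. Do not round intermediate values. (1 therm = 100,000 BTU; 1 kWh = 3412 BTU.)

Heat load = 673 therm × 100,000 = 67,300,000 BTU
Gas: input = 67,300,000 / 0.887 = 75,873,732 BTU = 758.7 therm → 758.7 × €3.07 = €2,329.32; + 4 × €20.16 standing = €2,409.96
Electric: 67,300,000 BTU / 3412 = 19,720 kWh → × €0.276 = €5,443.96; + 4 × €10.07 standing = €5,484.24
Difference = |€2,409.96 − €5,484.24| = €3,074.28

€3074.28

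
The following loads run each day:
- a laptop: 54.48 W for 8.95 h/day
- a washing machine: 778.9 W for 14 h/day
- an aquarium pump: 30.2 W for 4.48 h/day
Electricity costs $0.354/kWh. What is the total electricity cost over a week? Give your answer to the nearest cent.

$28.57

laptop: 54.48 W × 8.95 h × 7 d = 3,413 Wh = 3.413 kWh
washing machine: 778.9 W × 14 h × 7 d = 76,332 Wh = 76.33 kWh
aquarium pump: 30.2 W × 4.48 h × 7 d = 947 Wh = 0.9471 kWh
Total energy = 3.413 + 76.33 + 0.9471 = 80.69 kWh
Cost = 80.69 kWh × $0.354 = $28.57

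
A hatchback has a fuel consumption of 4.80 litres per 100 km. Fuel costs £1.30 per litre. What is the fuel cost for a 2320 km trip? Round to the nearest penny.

Fuel = 4.80 L/100 km × 2320 km / 100 = 111.4 L
Cost = 111.4 L × £1.30/L = £144.77

£144.77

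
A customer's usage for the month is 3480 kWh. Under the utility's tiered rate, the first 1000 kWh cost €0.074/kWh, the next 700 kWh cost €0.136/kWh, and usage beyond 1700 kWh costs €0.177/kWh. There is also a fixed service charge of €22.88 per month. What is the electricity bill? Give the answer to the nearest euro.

First 1000 kWh × €0.074 = €74.00
Next 700 kWh × €0.136 = €95.20
Remaining 1780 kWh × €0.177 = €315.06
Energy charge = €484.26; + service €22.88 = €507.14 ≈ €507

€507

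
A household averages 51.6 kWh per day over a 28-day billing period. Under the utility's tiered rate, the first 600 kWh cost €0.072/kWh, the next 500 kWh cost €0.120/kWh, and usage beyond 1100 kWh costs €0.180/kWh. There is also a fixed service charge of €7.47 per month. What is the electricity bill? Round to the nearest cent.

Usage = 51.6 kWh/day × 28 days = 1444.8 kWh
First 600 kWh × €0.072 = €43.20
Next 500 kWh × €0.120 = €60.00
Remaining 344.8 kWh × €0.180 = €62.06
Energy charge = €165.26; + service €7.47 = €172.73

€172.73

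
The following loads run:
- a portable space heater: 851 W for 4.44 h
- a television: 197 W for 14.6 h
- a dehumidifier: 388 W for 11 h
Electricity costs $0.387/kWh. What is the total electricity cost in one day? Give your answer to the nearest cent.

portable space heater: 851 W × 4.44 h = 3,778 Wh = 3.778 kWh
television: 197 W × 14.6 h = 2,876 Wh = 2.876 kWh
dehumidifier: 388 W × 11 h = 4,268 Wh = 4.268 kWh
Total energy = 3.778 + 2.876 + 4.268 = 10.92 kWh
Cost = 10.92 kWh × $0.387 = $4.23

$4.23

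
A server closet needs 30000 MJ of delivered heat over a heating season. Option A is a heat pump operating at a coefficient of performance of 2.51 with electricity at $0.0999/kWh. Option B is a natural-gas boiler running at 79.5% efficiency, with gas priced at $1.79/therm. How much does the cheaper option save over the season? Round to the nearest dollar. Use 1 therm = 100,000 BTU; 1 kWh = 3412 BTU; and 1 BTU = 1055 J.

Heat load = 30000 MJ = 30,000,000,000 J / 1055 = 28,436,019 BTU
Gas: input = 28,436,019 / 0.795 = 35,768,577 BTU = 357.7 therm → 357.7 × $1.79 = $640.26
Heat pump: 28,436,019 BTU / 3412 = 8,334 kWh heat; / 2.51 = 3,320 kWh in → × $0.0999 = $331.70
Difference = |$640.26 − $331.70| = $308.55 ≈ $309

$309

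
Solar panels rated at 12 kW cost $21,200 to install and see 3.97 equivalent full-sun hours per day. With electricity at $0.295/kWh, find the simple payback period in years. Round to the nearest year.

Daily generation = 12 kW × 3.97 h = 47.64 kWh
Annual generation = 47.64 × 365 = 17389 kWh
Annual savings = 17389 × $0.295 = $5,129.64
Payback = $21,200 / $5,129.64 = 4.13 years

4 years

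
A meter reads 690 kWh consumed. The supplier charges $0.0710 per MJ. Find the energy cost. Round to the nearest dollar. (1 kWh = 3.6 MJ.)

$176

690 kWh × (3.6 MJ/kWh) = 2,484 MJ
Cost = 2,484 MJ × $0.0710/MJ = $176.36 ≈ $176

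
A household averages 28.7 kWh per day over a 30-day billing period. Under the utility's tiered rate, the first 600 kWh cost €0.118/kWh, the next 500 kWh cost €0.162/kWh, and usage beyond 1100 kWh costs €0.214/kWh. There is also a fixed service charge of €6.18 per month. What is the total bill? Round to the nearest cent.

Usage = 28.7 kWh/day × 30 days = 861 kWh
First 600 kWh × €0.118 = €70.80
Next 261 kWh × €0.162 = €42.28
Remaining tier: 0 kWh (not reached)
Energy charge = €113.08; + service €6.18 = €119.26

€119.26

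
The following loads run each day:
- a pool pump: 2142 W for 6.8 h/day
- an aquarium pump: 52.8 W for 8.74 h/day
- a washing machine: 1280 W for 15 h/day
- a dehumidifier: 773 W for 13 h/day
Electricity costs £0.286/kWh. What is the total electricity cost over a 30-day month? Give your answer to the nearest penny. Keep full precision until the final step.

£379.89

pool pump: 2142 W × 6.8 h × 30 d = 436,968 Wh = 437 kWh
aquarium pump: 52.8 W × 8.74 h × 30 d = 13,844 Wh = 13.84 kWh
washing machine: 1280 W × 15 h × 30 d = 576,000 Wh = 576 kWh
dehumidifier: 773 W × 13 h × 30 d = 301,470 Wh = 301.5 kWh
Total energy = 437 + 13.84 + 576 + 301.5 = 1,328 kWh
Cost = 1,328 kWh × £0.286 = £379.89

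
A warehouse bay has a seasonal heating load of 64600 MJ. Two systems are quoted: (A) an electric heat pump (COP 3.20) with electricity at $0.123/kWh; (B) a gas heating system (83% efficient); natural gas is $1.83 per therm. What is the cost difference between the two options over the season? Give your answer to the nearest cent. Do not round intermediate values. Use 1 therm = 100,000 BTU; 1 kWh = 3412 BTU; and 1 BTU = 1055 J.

Heat load = 64600 MJ = 64,600,000,000 J / 1055 = 61,232,227 BTU
Gas: input = 61,232,227 / 0.83 = 73,773,768 BTU = 737.7 therm → 737.7 × $1.83 = $1,350.06
Heat pump: 61,232,227 BTU / 3412 = 17,950 kWh heat; / 3.20 = 5,608 kWh in → × $0.123 = $689.80
Difference = |$1,350.06 − $689.80| = $660.26

$660.26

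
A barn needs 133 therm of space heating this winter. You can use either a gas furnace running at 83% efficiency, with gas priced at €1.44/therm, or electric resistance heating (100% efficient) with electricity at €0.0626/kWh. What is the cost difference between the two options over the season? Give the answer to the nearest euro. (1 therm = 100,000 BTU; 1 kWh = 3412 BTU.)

Heat load = 133 therm × 100,000 = 13,300,000 BTU
Gas: input = 13,300,000 / 0.83 = 16,024,096 BTU = 160.2 therm → 160.2 × €1.44 = €230.75
Electric: 13,300,000 BTU / 3412 = 3,898 kWh → × €0.0626 = €244.02
Difference = |€230.75 − €244.02| = €13.27 ≈ €13

€13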